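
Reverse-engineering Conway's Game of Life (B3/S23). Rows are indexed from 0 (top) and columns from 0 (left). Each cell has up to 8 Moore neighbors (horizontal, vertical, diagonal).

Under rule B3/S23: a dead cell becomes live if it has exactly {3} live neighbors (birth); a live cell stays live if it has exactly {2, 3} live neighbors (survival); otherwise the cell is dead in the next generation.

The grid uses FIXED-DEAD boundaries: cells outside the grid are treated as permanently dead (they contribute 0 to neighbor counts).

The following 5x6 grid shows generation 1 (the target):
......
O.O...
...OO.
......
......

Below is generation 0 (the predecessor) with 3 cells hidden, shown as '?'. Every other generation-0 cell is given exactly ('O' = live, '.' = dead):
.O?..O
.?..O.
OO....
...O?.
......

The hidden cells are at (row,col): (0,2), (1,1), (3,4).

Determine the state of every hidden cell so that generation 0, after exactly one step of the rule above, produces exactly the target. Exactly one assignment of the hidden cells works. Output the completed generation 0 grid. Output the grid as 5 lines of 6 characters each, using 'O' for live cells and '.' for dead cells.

Hidden generation-0 cells (in order): (0,2), (1,1), (3,4).
A hidden cell only influences target cells in its own 3x3 neighborhood. Try each of the 2^3 = 8 assignments, step the completed generation 0 forward once under B3/S23, and compare with the target:
  (0,2)=. (1,1)=. (3,4)=. -> step gives (1,1)='O' but target has '.' -> reject
  (0,2)=. (1,1)=. (3,4)=O -> step gives (1,1)='O' but target has '.' -> reject
  (0,2)=. (1,1)=O (3,4)=. -> step gives (1,0)='.' but target has 'O' -> reject
  (0,2)=. (1,1)=O (3,4)=O -> step gives (1,0)='.' but target has 'O' -> reject
  (0,2)=O (1,1)=. (3,4)=. -> step gives (2,3)='.' but target has 'O' -> reject
  (0,2)=O (1,1)=. (3,4)=O -> step reproduces the target at every cell -> ACCEPT
  (0,2)=O (1,1)=O (3,4)=. -> step gives (0,1)='O' but target has '.' -> reject
  (0,2)=O (1,1)=O (3,4)=O -> step gives (0,1)='O' but target has '.' -> reject
Unique solution: (0,2)=live, (1,1)=dead, (3,4)=live.
Check: live-neighbor counts of every cell in the completed generation 0:
111221
343212
112332
222111
001221
Applying B3/S23 to generation 0 with these counts gives:
......
O.O...
...OO.
......
......
which matches the target exactly.

Answer: .OO..O
....O.
OO....
...OO.
......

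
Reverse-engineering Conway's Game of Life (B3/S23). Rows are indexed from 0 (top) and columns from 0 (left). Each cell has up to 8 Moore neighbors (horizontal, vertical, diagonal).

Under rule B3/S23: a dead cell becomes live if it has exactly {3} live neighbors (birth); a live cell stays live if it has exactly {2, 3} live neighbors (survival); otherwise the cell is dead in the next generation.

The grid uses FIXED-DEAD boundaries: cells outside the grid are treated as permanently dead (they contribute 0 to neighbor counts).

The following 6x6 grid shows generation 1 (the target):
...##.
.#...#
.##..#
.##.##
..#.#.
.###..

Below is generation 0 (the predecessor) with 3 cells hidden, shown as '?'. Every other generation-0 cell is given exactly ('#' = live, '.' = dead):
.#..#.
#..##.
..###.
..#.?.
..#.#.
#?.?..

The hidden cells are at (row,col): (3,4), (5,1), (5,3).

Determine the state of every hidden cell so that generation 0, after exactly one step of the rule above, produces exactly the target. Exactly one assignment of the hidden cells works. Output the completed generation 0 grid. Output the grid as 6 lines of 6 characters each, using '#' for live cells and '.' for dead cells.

Answer: .#..#.
#..##.
..###.
..#.#.
..#.#.
##.#..

Derivation:
Hidden generation-0 cells (in order): (3,4), (5,1), (5,3).
A hidden cell only influences target cells in its own 3x3 neighborhood. Try each of the 2^3 = 8 assignments, step the completed generation 0 forward once under B3/S23, and compare with the target:
  (3,4)=. (5,1)=. (5,3)=. -> step gives (2,4)='#' but target has '.' -> reject
  (3,4)=. (5,1)=. (5,3)=# -> step gives (2,4)='#' but target has '.' -> reject
  (3,4)=. (5,1)=# (5,3)=. -> step gives (2,4)='#' but target has '.' -> reject
  (3,4)=. (5,1)=# (5,3)=# -> step gives (2,4)='#' but target has '.' -> reject
  (3,4)=# (5,1)=. (5,3)=. -> step gives (4,1)='#' but target has '.' -> reject
  (3,4)=# (5,1)=. (5,3)=# -> step gives (4,1)='#' but target has '.' -> reject
  (3,4)=# (5,1)=# (5,3)=. -> step gives (4,4)='.' but target has '#' -> reject
  (3,4)=# (5,1)=# (5,3)=# -> step reproduces the target at every cell -> ACCEPT
Unique solution: (3,4)=live, (5,1)=live, (5,3)=live.
Check: live-neighbor counts of every cell in the completed generation 0:
212322
134543
133643
033733
243522
123221
Applying B3/S23 to generation 0 with these counts gives:
...##.
.#...#
.##..#
.##.##
..#.#.
.###..
which matches the target exactly.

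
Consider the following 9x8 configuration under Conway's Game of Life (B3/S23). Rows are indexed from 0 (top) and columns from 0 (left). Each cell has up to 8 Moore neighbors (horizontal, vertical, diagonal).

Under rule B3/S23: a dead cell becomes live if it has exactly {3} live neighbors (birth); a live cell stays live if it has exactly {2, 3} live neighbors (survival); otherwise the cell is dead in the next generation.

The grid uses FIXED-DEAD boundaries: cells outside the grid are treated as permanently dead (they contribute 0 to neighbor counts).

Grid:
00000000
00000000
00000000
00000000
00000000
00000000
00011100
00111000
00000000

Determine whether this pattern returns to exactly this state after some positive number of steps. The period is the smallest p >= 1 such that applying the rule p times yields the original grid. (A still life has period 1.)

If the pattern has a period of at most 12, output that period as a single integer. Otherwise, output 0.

Simulating and comparing each generation to the original:
Gen 0 (original, given above): 6 live cells
Gen 1: 6 live cells, differs from original
Gen 2: 6 live cells, MATCHES original -> period = 2

Answer: 2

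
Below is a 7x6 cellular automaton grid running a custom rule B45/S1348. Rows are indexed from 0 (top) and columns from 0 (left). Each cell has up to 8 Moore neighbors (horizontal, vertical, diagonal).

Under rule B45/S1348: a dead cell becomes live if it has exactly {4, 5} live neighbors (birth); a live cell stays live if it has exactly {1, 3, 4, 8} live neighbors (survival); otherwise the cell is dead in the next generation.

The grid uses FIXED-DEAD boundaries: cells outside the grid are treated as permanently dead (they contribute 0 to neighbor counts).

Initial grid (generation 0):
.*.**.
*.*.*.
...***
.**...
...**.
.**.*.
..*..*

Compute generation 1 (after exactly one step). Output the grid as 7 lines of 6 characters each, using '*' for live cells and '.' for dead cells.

Answer: ...*..
*.*..*
.****.
.****.
.***..
..***.
.....*

Derivation:
Simulating step by step:
Generation 0 (given above): 18 live cells
Generation 1: 19 live cells
(generation 1 grid is the final answer)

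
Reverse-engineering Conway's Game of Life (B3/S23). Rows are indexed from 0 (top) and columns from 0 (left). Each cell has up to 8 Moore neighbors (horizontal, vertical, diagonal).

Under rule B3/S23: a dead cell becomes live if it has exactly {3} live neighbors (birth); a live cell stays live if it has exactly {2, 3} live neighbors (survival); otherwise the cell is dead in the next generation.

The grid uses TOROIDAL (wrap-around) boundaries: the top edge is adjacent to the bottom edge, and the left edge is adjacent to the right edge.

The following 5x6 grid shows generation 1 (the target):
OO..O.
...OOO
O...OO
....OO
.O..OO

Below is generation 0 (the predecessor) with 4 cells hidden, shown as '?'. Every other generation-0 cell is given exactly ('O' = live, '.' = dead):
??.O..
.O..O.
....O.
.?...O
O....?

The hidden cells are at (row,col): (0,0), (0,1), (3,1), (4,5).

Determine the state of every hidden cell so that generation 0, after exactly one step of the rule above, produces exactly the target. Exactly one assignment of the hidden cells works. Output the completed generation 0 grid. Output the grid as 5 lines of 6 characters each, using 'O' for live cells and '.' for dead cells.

Hidden generation-0 cells (in order): (0,0), (0,1), (3,1), (4,5).
A hidden cell only influences target cells in its own 3x3 neighborhood. Try each of the 2^4 = 16 assignments, step the completed generation 0 forward once under B3/S23, and compare with the target:
  (0,0)=. (0,1)=. (3,1)=. (4,5)=. -> step gives (0,0)='.' but target has 'O' -> reject
  (0,0)=. (0,1)=. (3,1)=. (4,5)=O -> step gives (0,1)='.' but target has 'O' -> reject
  (0,0)=. (0,1)=. (3,1)=O (4,5)=. -> step gives (0,0)='.' but target has 'O' -> reject
  (0,0)=. (0,1)=. (3,1)=O (4,5)=O -> step gives (0,1)='.' but target has 'O' -> reject
  (0,0)=. (0,1)=O (3,1)=. (4,5)=. -> step gives (0,2)='O' but target has '.' -> reject
  (0,0)=. (0,1)=O (3,1)=. (4,5)=O -> step gives (0,0)='.' but target has 'O' -> reject
  (0,0)=. (0,1)=O (3,1)=O (4,5)=. -> step gives (0,2)='O' but target has '.' -> reject
  (0,0)=. (0,1)=O (3,1)=O (4,5)=O -> step gives (0,0)='.' but target has 'O' -> reject
  (0,0)=O (0,1)=. (3,1)=. (4,5)=. -> step gives (0,4)='.' but target has 'O' -> reject
  (0,0)=O (0,1)=. (3,1)=. (4,5)=O -> step gives (2,0)='.' but target has 'O' -> reject
  (0,0)=O (0,1)=. (3,1)=O (4,5)=. -> step gives (0,4)='.' but target has 'O' -> reject
  (0,0)=O (0,1)=. (3,1)=O (4,5)=O -> step reproduces the target at every cell -> ACCEPT
  (0,0)=O (0,1)=O (3,1)=. (4,5)=. -> step gives (0,2)='O' but target has '.' -> reject
  (0,0)=O (0,1)=O (3,1)=. (4,5)=O -> step gives (0,0)='.' but target has 'O' -> reject
  (0,0)=O (0,1)=O (3,1)=O (4,5)=. -> step gives (0,2)='O' but target has '.' -> reject
  (0,0)=O (0,1)=O (3,1)=O (4,5)=O -> step gives (0,0)='.' but target has 'O' -> reject
Unique solution: (0,0)=live, (0,1)=dead, (3,1)=live, (4,5)=live.
Check: live-neighbor counts of every cell in the completed generation 0:
332134
212323
322223
411133
432133
Applying B3/S23 to generation 0 with these counts gives:
OO..O.
...OOO
O...OO
....OO
.O..OO
which matches the target exactly.

Answer: O..O..
.O..O.
....O.
.O...O
O....O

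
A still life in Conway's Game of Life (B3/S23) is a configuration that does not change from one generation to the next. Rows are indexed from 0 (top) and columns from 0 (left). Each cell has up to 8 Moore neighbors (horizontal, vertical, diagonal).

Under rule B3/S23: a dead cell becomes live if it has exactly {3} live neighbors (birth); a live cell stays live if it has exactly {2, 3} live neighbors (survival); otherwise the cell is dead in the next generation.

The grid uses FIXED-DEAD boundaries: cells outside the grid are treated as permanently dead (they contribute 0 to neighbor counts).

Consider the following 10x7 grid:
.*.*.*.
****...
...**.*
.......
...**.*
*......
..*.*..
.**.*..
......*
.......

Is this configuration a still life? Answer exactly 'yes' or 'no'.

Answer: no

Derivation:
Compute generation 1 and compare to generation 0 (given above):
Generation 1:
**.**..
**...*.
.*.**..
.......
.......
....**.
..*....
.**..*.
.......
.......
Cell (0,0) differs: gen0=0 vs gen1=1 -> NOT a still life.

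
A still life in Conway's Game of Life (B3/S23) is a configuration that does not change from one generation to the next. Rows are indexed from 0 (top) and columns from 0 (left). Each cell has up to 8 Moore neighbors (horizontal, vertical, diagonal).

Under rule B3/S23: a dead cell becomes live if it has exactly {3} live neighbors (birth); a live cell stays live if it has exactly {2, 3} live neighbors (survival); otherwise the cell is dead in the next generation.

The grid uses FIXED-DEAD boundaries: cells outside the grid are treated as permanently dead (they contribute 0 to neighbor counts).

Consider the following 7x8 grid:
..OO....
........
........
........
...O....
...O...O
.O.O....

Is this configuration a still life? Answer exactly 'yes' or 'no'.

Compute generation 1 and compare to generation 0 (given above):
Generation 1:
........
........
........
........
........
...OO...
..O.....
Cell (0,2) differs: gen0=1 vs gen1=0 -> NOT a still life.

Answer: no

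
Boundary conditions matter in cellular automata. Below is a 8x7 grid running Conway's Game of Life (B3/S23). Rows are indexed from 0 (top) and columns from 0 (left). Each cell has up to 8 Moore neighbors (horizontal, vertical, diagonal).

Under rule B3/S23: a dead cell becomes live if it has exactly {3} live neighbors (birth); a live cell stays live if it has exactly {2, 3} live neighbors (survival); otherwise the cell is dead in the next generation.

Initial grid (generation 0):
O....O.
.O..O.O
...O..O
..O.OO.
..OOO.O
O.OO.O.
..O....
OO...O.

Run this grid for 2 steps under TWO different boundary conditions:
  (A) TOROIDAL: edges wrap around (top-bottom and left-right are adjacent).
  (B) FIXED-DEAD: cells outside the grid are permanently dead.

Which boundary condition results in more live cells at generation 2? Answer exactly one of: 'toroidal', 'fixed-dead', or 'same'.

Answer: toroidal

Derivation:
Under TOROIDAL boundary, generation 2:
O...OOO
O...O.O
OOOO..O
.OOO.OO
O.....O
O..OOOO
O.OOOO.
OOO..OO
Population = 34

Under FIXED-DEAD boundary, generation 2:
.....O.
...OO.O
..OO..O
..OO.OO
.....OO
...OOO.
.OOOO..
.OOO...
Population = 23

Comparison: toroidal=34, fixed-dead=23 -> toroidal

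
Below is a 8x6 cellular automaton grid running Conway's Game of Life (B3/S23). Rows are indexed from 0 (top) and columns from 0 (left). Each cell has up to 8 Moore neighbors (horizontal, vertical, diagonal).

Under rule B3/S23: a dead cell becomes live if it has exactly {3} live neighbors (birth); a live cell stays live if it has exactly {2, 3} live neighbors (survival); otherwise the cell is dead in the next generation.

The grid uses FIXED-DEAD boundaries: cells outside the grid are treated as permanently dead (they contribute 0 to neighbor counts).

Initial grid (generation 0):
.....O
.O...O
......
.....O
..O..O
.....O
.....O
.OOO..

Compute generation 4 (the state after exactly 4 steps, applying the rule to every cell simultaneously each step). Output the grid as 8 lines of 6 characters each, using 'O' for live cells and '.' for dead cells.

Answer: ......
......
......
......
......
......
......
......

Derivation:
Simulating step by step:
Generation 0 (given above): 11 live cells
Generation 1: 7 live cells
......
......
......
......
....OO
....OO
..O.O.
..O...
Generation 2: 5 live cells
......
......
......
......
....OO
......
....OO
...O..
Generation 3: 2 live cells
......
......
......
......
......
......
....O.
....O.
Generation 4: 0 live cells
(generation 4 grid is the final answer)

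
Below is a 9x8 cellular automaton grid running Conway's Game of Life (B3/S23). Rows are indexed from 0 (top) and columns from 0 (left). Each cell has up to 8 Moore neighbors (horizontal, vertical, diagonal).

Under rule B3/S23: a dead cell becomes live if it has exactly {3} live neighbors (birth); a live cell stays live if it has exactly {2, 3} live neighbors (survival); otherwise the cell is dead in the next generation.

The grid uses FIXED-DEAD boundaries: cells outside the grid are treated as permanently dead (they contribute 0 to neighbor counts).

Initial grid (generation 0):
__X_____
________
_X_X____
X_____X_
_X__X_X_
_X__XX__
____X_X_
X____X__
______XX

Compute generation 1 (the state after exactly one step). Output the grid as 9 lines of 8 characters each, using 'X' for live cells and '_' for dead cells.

Simulating step by step:
Generation 0 (given above): 17 live cells
Generation 1: 17 live cells
(generation 1 grid is the final answer)

Answer: ________
__X_____
________
XXX__X__
XX__X_X_
___XX_X_
____X_X_
_____X_X
______X_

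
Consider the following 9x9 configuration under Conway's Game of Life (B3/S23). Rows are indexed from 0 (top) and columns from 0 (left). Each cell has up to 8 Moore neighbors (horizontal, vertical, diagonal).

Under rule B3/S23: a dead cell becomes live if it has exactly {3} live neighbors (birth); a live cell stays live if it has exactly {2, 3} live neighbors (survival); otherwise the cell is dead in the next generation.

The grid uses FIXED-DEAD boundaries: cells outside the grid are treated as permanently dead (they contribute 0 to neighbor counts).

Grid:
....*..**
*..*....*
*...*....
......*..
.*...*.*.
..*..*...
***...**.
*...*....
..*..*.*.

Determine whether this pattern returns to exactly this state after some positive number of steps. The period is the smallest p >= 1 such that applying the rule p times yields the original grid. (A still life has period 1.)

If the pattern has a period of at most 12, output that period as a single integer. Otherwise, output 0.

Simulating and comparing each generation to the original:
Gen 0 (original, given above): 24 live cells
Gen 1: 23 live cells, differs from original
Gen 2: 21 live cells, differs from original
Gen 3: 13 live cells, differs from original
Gen 4: 7 live cells, differs from original
Gen 5: 5 live cells, differs from original
Gen 6: 5 live cells, differs from original
Gen 7: 3 live cells, differs from original
Gen 8: 2 live cells, differs from original
Gen 9: 0 live cells, differs from original
Gen 10: 0 live cells, differs from original
Gen 11: 0 live cells, differs from original
Gen 12: 0 live cells, differs from original
No period found within 12 steps.

Answer: 0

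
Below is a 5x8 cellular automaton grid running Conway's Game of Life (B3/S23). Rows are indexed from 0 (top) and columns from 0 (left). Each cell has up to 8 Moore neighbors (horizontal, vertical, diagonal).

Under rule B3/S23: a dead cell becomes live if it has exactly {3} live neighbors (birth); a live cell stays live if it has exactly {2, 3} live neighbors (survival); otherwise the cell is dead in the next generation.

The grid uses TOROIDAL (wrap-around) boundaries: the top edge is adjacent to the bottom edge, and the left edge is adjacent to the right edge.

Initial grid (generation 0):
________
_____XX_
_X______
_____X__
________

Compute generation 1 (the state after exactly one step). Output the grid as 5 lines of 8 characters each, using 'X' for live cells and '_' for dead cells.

Simulating step by step:
Generation 0 (given above): 4 live cells
Generation 1: 2 live cells
(generation 1 grid is the final answer)

Answer: ________
________
_____XX_
________
________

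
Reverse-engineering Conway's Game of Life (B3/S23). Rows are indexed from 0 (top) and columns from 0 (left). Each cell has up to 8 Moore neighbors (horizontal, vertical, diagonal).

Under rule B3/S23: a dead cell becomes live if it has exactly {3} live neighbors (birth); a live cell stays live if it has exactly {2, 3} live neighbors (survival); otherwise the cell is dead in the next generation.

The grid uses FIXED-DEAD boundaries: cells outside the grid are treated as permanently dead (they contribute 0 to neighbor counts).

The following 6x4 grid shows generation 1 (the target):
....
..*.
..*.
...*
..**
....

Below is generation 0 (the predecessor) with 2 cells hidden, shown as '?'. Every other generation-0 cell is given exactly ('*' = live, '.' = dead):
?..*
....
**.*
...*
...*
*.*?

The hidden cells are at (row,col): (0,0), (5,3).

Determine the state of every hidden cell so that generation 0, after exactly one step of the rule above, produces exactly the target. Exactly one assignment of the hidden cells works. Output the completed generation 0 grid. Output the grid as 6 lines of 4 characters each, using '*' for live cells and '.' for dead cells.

Hidden generation-0 cells (in order): (0,0), (5,3).
A hidden cell only influences target cells in its own 3x3 neighborhood. Try each of the 2^2 = 4 assignments, step the completed generation 0 forward once under B3/S23, and compare with the target:
  (0,0)=. (5,3)=. -> step reproduces the target at every cell -> ACCEPT
  (0,0)=. (5,3)=* -> step gives (4,2)='.' but target has '*' -> reject
  (0,0)=* (5,3)=. -> step gives (1,0)='*' but target has '.' -> reject
  (0,0)=* (5,3)=* -> step gives (1,0)='*' but target has '.' -> reject
Unique solution: (0,0)=dead, (5,3)=dead.
Check: live-neighbor counts of every cell in the completed generation 0:
0010
2232
1131
2242
1232
0212
Applying B3/S23 to generation 0 with these counts gives:
....
..*.
..*.
...*
..**
....
which matches the target exactly.

Answer: ...*
....
**.*
...*
...*
*.*.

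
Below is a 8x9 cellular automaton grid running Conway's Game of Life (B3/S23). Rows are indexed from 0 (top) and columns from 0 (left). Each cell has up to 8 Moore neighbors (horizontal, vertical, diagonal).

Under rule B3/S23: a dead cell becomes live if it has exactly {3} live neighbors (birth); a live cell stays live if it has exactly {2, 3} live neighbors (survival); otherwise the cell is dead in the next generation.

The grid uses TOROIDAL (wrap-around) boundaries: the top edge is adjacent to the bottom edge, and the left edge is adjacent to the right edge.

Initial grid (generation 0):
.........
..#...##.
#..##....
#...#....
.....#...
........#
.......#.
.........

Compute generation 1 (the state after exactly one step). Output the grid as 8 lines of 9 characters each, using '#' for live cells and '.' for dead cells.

Simulating step by step:
Generation 0 (given above): 11 live cells
Generation 1: 9 live cells
(generation 1 grid is the final answer)

Answer: .........
...#.....
.#.###..#
...###...
.........
.........
.........
.........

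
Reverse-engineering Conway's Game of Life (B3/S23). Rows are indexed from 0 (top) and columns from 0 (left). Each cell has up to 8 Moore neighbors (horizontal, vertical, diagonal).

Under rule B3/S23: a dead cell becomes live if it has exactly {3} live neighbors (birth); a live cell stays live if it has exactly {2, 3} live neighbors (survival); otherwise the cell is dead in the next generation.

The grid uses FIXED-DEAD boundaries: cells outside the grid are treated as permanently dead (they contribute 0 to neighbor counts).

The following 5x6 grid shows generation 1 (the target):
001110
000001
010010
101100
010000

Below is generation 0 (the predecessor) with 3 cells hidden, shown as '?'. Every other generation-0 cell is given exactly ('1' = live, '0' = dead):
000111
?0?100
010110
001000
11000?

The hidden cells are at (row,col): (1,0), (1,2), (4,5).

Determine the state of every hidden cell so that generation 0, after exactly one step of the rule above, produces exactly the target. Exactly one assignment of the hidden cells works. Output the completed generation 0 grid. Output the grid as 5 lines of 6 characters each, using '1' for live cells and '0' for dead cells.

Answer: 000111
001100
010110
001000
110000

Derivation:
Hidden generation-0 cells (in order): (1,0), (1,2), (4,5).
A hidden cell only influences target cells in its own 3x3 neighborhood. Try each of the 2^3 = 8 assignments, step the completed generation 0 forward once under B3/S23, and compare with the target:
  (1,0)=0 (1,2)=0 (4,5)=0 -> step gives (0,2)='0' but target has '1' -> reject
  (1,0)=0 (1,2)=0 (4,5)=1 -> step gives (0,2)='0' but target has '1' -> reject
  (1,0)=0 (1,2)=1 (4,5)=0 -> step reproduces the target at every cell -> ACCEPT
  (1,0)=0 (1,2)=1 (4,5)=1 -> step gives (3,4)='1' but target has '0' -> reject
  (1,0)=1 (1,2)=0 (4,5)=0 -> step gives (0,2)='0' but target has '1' -> reject
  (1,0)=1 (1,2)=0 (4,5)=1 -> step gives (0,2)='0' but target has '1' -> reject
  (1,0)=1 (1,2)=1 (4,5)=0 -> step gives (1,1)='1' but target has '0' -> reject
  (1,0)=1 (1,2)=1 (4,5)=1 -> step gives (1,1)='1' but target has '0' -> reject
Unique solution: (1,0)=dead, (1,2)=live, (4,5)=dead.
Check: live-neighbor counts of every cell in the completed generation 0:
013331
124563
125421
343321
122100
Applying B3/S23 to generation 0 with these counts gives:
001110
000001
010010
101100
010000
which matches the target exactly.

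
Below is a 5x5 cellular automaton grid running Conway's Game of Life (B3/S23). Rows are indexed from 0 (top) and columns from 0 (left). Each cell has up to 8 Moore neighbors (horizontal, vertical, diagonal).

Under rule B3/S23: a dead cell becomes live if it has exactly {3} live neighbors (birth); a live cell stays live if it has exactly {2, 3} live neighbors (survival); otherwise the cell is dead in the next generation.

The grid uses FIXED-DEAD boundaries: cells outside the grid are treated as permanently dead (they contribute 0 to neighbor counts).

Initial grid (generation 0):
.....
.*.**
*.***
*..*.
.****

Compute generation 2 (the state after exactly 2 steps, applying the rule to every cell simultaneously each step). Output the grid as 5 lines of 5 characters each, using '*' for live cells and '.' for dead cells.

Answer: .....
.....
**...
*.**.
.***.

Derivation:
Simulating step by step:
Generation 0 (given above): 13 live cells
Generation 1: 8 live cells
.....
.*..*
*....
*....
.****
Generation 2: 8 live cells
(generation 2 grid is the final answer)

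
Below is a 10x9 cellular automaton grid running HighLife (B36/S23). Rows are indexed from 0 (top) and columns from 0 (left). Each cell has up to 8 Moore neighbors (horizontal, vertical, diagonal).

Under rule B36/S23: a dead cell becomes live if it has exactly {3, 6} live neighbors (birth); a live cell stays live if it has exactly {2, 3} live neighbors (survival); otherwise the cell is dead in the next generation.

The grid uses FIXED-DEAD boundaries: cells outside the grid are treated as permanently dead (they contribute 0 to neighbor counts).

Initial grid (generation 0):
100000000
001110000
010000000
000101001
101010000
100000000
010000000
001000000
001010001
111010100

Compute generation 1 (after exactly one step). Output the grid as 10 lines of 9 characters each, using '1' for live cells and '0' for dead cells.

Answer: 000100000
011100000
000000000
011110000
010110000
100000000
010000000
011100000
001001000
011001000

Derivation:
Simulating step by step:
Generation 0 (given above): 22 live cells
Generation 1: 21 live cells
(generation 1 grid is the final answer)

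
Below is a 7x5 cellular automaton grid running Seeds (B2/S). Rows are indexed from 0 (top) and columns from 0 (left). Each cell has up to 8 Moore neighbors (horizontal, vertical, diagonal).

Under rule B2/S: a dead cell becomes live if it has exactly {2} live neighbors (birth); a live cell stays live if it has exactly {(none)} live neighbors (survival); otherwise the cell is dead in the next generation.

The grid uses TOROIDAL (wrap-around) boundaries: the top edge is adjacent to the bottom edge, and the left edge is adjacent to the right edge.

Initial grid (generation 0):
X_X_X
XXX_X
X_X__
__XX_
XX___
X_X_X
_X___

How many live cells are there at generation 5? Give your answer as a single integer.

Simulating step by step:
Generation 0 (given above): 17 live cells
Generation 1: 1 live cells
_____
_____
_____
_____
_____
___X_
_____
Generation 2: 0 live cells
_____
_____
_____
_____
_____
_____
_____
Generation 3: 0 live cells
_____
_____
_____
_____
_____
_____
_____
Generation 4: 0 live cells
_____
_____
_____
_____
_____
_____
_____
Generation 5: 0 live cells
_____
_____
_____
_____
_____
_____
_____
Population at generation 5: 0

Answer: 0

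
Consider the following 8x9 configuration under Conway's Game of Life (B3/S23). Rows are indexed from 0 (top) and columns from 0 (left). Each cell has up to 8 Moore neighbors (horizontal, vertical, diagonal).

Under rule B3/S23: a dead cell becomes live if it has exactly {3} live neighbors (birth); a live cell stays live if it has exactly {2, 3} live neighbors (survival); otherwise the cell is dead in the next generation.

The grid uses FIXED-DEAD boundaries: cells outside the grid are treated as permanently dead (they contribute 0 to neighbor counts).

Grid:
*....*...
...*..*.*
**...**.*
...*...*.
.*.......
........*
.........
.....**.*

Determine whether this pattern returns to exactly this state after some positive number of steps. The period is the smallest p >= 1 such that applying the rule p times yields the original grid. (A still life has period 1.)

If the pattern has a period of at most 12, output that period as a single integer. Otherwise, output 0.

Answer: 0

Derivation:
Simulating and comparing each generation to the original:
Gen 0 (original, given above): 17 live cells
Gen 1: 15 live cells, differs from original
Gen 2: 13 live cells, differs from original
Gen 3: 8 live cells, differs from original
Gen 4: 8 live cells, differs from original
Gen 5: 6 live cells, differs from original
Gen 6: 4 live cells, differs from original
Gen 7: 0 live cells, differs from original
Gen 8: 0 live cells, differs from original
Gen 9: 0 live cells, differs from original
Gen 10: 0 live cells, differs from original
Gen 11: 0 live cells, differs from original
Gen 12: 0 live cells, differs from original
No period found within 12 steps.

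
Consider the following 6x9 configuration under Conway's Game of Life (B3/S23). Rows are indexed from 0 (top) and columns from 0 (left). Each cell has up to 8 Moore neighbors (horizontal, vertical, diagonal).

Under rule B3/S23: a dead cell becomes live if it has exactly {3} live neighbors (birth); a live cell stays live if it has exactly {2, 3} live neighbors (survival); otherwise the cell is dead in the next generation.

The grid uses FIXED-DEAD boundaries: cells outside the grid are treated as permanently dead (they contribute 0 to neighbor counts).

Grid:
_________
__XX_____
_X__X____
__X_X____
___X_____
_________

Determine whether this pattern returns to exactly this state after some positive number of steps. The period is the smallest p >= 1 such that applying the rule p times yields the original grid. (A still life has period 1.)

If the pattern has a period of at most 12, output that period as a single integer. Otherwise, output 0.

Simulating and comparing each generation to the original:
Gen 0 (original, given above): 7 live cells
Gen 1: 7 live cells, MATCHES original -> period = 1

Answer: 1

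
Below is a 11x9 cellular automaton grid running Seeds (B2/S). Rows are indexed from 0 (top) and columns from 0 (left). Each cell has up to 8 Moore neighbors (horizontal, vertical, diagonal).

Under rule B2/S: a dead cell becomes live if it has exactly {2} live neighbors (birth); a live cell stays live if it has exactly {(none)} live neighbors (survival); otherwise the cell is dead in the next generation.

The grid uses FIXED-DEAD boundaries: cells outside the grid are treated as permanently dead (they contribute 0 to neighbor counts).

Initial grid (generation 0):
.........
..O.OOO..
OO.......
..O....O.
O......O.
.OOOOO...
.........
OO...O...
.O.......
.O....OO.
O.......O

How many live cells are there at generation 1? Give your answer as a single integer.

Answer: 21

Derivation:
Simulating step by step:
Generation 0 (given above): 24 live cells
Generation 1: 21 live cells
...OO.O..
O..O.....
....O..O.
......O.O
.....O..O
O.....O..
......O..
..O......
.....O.O.
..O.....O
.O....O..
Population at generation 1: 21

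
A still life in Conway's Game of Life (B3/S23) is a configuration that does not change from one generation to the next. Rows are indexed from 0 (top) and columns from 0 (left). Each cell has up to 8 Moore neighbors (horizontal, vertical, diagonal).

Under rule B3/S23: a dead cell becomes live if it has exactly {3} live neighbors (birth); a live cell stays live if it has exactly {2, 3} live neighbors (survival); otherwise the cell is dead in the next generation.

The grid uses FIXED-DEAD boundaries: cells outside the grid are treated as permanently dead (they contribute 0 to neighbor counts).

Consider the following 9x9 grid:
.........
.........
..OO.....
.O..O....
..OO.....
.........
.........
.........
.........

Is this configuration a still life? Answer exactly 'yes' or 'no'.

Compute generation 1 and compare to generation 0 (given above):
Generation 1:
.........
.........
..OO.....
.O..O....
..OO.....
.........
.........
.........
.........
The grids are IDENTICAL -> still life.

Answer: yes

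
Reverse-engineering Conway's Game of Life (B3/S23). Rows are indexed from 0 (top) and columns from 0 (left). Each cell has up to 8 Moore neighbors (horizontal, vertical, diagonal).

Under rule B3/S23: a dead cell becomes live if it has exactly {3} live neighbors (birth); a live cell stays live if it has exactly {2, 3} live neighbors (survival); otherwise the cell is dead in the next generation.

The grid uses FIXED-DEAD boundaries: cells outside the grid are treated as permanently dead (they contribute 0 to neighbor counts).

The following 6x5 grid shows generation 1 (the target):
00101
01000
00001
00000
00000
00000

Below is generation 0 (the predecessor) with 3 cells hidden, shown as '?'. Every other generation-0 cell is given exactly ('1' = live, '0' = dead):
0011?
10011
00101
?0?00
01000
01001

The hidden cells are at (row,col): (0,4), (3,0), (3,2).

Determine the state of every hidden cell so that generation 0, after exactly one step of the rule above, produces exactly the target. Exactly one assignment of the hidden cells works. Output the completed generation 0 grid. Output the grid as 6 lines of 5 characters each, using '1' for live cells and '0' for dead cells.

Answer: 00111
10011
00101
00000
01000
01001

Derivation:
Hidden generation-0 cells (in order): (0,4), (3,0), (3,2).
A hidden cell only influences target cells in its own 3x3 neighborhood. Try each of the 2^3 = 8 assignments, step the completed generation 0 forward once under B3/S23, and compare with the target:
  (0,4)=0 (3,0)=0 (3,2)=0 -> step gives (0,3)='1' but target has '0' -> reject
  (0,4)=0 (3,0)=0 (3,2)=1 -> step gives (0,3)='1' but target has '0' -> reject
  (0,4)=0 (3,0)=1 (3,2)=0 -> step gives (0,3)='1' but target has '0' -> reject
  (0,4)=0 (3,0)=1 (3,2)=1 -> step gives (0,3)='1' but target has '0' -> reject
  (0,4)=1 (3,0)=0 (3,2)=0 -> step reproduces the target at every cell -> ACCEPT
  (0,4)=1 (3,0)=0 (3,2)=1 -> step gives (2,1)='1' but target has '0' -> reject
  (0,4)=1 (3,0)=1 (3,2)=0 -> step gives (2,1)='1' but target has '0' -> reject
  (0,4)=1 (3,0)=1 (3,2)=1 -> step gives (2,2)='1' but target has '0' -> reject
Unique solution: (0,4)=live, (3,0)=dead, (3,2)=dead.
Check: live-neighbor counts of every cell in the completed generation 0:
12243
03464
12142
12221
21211
21210
Applying B3/S23 to generation 0 with these counts gives:
00101
01000
00001
00000
00000
00000
which matches the target exactly.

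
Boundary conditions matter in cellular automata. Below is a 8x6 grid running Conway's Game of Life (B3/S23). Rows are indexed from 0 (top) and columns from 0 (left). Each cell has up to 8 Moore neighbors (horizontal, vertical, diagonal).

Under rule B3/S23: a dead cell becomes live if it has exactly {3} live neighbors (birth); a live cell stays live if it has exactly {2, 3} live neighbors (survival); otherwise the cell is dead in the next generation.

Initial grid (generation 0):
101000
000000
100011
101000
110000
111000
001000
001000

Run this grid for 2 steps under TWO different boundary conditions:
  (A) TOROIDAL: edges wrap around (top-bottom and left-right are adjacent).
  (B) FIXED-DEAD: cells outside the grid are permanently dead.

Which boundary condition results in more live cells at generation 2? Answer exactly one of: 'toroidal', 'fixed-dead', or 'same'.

Answer: toroidal

Derivation:
Under TOROIDAL boundary, generation 2:
110000
001001
010001
000001
000000
011100
000000
010100
Population = 12

Under FIXED-DEAD boundary, generation 2:
000000
000000
110000
000000
010000
011100
011100
000000
Population = 9

Comparison: toroidal=12, fixed-dead=9 -> toroidal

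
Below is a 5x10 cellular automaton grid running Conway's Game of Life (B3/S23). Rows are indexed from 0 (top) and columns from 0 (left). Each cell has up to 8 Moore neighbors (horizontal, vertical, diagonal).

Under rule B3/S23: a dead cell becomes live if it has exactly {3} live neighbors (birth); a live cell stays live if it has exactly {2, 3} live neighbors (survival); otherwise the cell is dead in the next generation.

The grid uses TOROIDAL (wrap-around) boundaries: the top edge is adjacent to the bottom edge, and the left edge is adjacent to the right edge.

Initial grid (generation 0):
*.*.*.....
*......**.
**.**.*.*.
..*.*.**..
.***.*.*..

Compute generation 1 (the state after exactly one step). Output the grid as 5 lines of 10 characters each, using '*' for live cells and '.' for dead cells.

Simulating step by step:
Generation 0 (given above): 21 live cells
Generation 1: 24 live cells
(generation 1 grid is the final answer)

Answer: *.*.*.****
*.*.**.**.
*****.*.*.
*.......*.
.....*.*..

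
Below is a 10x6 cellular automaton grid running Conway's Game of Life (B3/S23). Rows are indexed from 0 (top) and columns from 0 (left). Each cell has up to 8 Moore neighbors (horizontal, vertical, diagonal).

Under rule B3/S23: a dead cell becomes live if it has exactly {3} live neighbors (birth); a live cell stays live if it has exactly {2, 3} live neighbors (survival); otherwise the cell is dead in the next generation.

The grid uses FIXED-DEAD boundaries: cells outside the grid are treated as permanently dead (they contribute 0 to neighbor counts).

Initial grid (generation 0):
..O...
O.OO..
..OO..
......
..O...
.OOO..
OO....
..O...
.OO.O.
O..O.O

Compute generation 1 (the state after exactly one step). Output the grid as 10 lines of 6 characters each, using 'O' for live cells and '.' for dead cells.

Answer: .OOO..
......
.OOO..
..OO..
.OOO..
O..O..
O..O..
O.OO..
.OO.O.
.OOOO.

Derivation:
Simulating step by step:
Generation 0 (given above): 19 live cells
Generation 1: 25 live cells
(generation 1 grid is the final answer)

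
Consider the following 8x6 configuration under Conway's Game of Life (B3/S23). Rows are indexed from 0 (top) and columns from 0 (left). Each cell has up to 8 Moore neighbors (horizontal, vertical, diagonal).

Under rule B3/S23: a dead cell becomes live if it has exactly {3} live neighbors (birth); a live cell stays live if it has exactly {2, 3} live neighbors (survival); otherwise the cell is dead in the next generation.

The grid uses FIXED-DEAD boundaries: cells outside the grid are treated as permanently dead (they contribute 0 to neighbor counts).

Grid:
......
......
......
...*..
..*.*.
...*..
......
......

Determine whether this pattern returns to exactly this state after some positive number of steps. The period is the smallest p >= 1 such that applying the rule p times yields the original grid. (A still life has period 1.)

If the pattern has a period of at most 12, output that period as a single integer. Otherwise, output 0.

Simulating and comparing each generation to the original:
Gen 0 (original, given above): 4 live cells
Gen 1: 4 live cells, MATCHES original -> period = 1

Answer: 1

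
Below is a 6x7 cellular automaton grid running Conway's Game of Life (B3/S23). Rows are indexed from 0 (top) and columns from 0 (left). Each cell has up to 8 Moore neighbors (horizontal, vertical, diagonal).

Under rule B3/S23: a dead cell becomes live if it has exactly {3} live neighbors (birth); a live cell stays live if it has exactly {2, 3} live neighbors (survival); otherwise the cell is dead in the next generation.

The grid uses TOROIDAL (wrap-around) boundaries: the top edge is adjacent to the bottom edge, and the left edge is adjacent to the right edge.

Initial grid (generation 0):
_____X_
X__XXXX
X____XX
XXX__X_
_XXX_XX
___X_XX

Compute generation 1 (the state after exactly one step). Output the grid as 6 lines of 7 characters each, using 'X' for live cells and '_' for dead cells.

Answer: X__X___
X______
__XX___
___X___
___X___
X__X___

Derivation:
Simulating step by step:
Generation 0 (given above): 21 live cells
Generation 1: 9 live cells
(generation 1 grid is the final answer)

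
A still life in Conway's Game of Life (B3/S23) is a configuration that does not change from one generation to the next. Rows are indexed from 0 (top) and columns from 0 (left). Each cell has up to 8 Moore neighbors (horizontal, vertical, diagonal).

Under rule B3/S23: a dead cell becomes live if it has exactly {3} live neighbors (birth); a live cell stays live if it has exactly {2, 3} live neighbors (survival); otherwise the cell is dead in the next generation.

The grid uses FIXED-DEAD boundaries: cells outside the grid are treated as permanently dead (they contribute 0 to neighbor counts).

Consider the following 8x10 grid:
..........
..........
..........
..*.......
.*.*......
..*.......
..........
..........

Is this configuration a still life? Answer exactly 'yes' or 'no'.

Answer: yes

Derivation:
Compute generation 1 and compare to generation 0 (given above):
Generation 1:
..........
..........
..........
..*.......
.*.*......
..*.......
..........
..........
The grids are IDENTICAL -> still life.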